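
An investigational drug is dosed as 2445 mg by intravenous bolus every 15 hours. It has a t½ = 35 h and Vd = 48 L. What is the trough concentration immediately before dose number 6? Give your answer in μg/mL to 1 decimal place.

f = (1/2)^(τ/t½) = (1/2)^(15/35) ≈ 0.7430.
C₀ = D/Vd = 2445/48 ≈ 50.938 μg/mL.
Before the 6th dose, 5 doses have been given. Superposition: Cmin = C₀·(f + f² + … + f^5).
≈ 50.938 × (0.7430 + 0.5520 + 0.4102 + 0.3048 + 0.2264) ≈ 50.938 × 2.2364 ≈ 113.918 μg/mL.

113.9 μg/mL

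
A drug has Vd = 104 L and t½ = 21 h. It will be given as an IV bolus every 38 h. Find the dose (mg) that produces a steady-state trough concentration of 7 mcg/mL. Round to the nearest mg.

τ/t½ = 38/21 ≈ 1.8095, so f = (1/2)^(38/21) ≈ 0.285285.
Cmin,ss = (D/Vd)·f/(1−f), so D = Cmin,ss·Vd·(1−f)/f.
D = 7 × 104 × (1−f)/f ≈ 7 × 104 × 2.50527 ≈ 1823.84 mg.

1824 mg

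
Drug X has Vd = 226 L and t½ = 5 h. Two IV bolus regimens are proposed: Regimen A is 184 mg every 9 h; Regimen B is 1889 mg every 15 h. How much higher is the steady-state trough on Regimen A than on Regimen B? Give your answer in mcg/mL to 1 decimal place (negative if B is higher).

Regimen A: f = (1/2)^(9/5) ≈ 0.2872; Cmin,ss = (184/226)·f/(1−f) ≈ 0.328 mcg/mL.
Regimen B: f = (1/2)^(15/5) ≈ 0.1250; Cmin,ss = (1889/226)·f/(1−f) ≈ 1.194 mcg/mL.
Difference ≈ 0.328 − 1.194 ≈ -0.866 mcg/mL.

-0.9 mcg/mL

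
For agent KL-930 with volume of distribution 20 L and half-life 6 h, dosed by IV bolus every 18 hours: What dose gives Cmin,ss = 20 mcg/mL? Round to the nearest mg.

2800 mg

τ/t½ = 18/6 ≈ 3, so f = (1/2)^(18/6) ≈ 0.125000.
Cmin,ss = (D/Vd)·f/(1−f), so D = Cmin,ss·Vd·(1−f)/f.
D = 20 × 20 × (1−f)/f ≈ 20 × 20 × 7.00000 ≈ 2800.00 mg.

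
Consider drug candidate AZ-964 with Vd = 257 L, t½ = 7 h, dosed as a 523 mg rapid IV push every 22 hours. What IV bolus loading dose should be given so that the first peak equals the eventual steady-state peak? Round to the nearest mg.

590 mg

f = (1/2)^(22/7) ≈ 0.113215; accumulation ratio R = 1/(1−f) ≈ 1.12767.
Loading dose to hit Cmax,ss on first dose: D_load = D_maint·R ≈ 523 × 1.12767 ≈ 589.77 mg.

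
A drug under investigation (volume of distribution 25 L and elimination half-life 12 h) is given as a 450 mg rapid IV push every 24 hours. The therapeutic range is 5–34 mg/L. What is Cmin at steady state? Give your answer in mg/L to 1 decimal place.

6.0 mg/L

The dosing interval is 2 half-lives, so f = 2^(−2) = 0.25.
Accumulation ratio R = 1/(1 − f) = 1/0.75 = 4/3.
Single-dose peak C₀ = D/Vd = 450/25 = 18 mg/L.
Steady-state peak Cmax,ss = C₀·R = 18 × 4/3 ≈ 24.000 mg/L.
Steady-state trough Cmin,ss = Cmax,ss·f ≈ 24.000 × 0.25 ≈ 6.000 mg/L.
Trough 6.0 mg/L vs MEC 5 mg/L: adequate.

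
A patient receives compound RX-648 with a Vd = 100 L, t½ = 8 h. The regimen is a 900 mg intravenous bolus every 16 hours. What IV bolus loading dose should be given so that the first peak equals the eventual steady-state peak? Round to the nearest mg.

f = (1/2)^(16/8) ≈ 0.250000; accumulation ratio R = 1/(1−f) ≈ 1.33333.
Loading dose to hit Cmax,ss on first dose: D_load = D_maint·R ≈ 900 × 1.33333 ≈ 1200.00 mg.

1200 mg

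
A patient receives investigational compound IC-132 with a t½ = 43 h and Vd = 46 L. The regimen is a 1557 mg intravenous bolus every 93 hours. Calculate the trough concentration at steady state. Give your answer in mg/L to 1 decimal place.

Over one 93-h interval, 93/43 ≈ 2.1628 half-lives elapse, leaving f ≈ 0.2233 of each dose.
Single-dose peak C₀ = D/Vd = 1557/46 ≈ 33.848 mg/L.
Steady-state trough Cmin,ss = C₀·f/(1−f) ≈ 33.848 × 0.2233/0.7767 ≈ 9.731 mg/L.

9.7 mg/L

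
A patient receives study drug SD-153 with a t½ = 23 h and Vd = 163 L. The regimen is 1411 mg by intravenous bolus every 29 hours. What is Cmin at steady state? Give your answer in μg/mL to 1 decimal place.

Over one 29-h interval, 29/23 ≈ 1.2609 half-lives elapse, leaving f ≈ 0.4173 of each dose.
Each bolus raises the concentration by D/Vd = 1411/163 ≈ 8.656 μg/mL.
Steady-state trough Cmin,ss = C₀·f/(1−f) ≈ 8.656 × 0.4173/0.5827 ≈ 6.199 μg/mL.

6.2 μg/mL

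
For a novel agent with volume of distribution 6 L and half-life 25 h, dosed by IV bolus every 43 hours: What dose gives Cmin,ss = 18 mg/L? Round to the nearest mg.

τ/t½ = 43/25 ≈ 1.72, so f = (1/2)^(43/25) ≈ 0.303549.
Cmin,ss = (D/Vd)·f/(1−f), so D = Cmin,ss·Vd·(1−f)/f.
D = 18 × 6 × (1−f)/f ≈ 18 × 6 × 2.29436 ≈ 247.79 mg.

248 mg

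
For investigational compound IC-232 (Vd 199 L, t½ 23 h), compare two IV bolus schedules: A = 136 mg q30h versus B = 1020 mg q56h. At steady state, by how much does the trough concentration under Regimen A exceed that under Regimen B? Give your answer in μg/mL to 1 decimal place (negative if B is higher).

Regimen A: f = (1/2)^(30/23) ≈ 0.4049; Cmin,ss = (136/199)·f/(1−f) ≈ 0.465 μg/mL.
Regimen B: f = (1/2)^(56/23) ≈ 0.1850; Cmin,ss = (1020/199)·f/(1−f) ≈ 1.163 μg/mL.
Difference ≈ 0.465 − 1.163 ≈ -0.698 μg/mL.

-0.7 μg/mL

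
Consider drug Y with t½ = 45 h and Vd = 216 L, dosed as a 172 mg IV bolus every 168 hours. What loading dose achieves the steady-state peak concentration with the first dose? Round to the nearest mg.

186 mg

f = (1/2)^(168/45) ≈ 0.075189; accumulation ratio R = 1/(1−f) ≈ 1.08130.
Loading dose to hit Cmax,ss on first dose: D_load = D_maint·R ≈ 172 × 1.08130 ≈ 185.98 mg.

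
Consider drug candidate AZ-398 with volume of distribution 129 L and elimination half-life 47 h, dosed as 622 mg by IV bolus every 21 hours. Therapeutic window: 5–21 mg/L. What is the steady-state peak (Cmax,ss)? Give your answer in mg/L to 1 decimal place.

k = ln2/t½ = ln2/47 ≈ 0.014748 h⁻¹; fraction remaining f = e^(−kτ) = e^(−0.014748×21) ≈ 0.7337.
At steady state, accumulation factor R = 1/(1 − e^(−kτ)) ≈ 3.7552.
Each bolus raises the concentration by D/Vd = 622/129 ≈ 4.822 mg/L.
Steady-state peak Cmax,ss = C₀·R ≈ 4.822 × 3.7552 ≈ 18.108 mg/L.
Peak 18.1 mg/L vs MTC 21 mg/L: below toxic threshold.

18.1 mg/L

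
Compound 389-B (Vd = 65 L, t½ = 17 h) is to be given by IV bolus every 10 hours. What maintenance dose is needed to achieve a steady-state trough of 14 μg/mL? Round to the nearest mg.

τ/t½ = 10/17 ≈ 0.58824, so f = (1/2)^(10/17) ≈ 0.665156.
Cmin,ss = (D/Vd)·f/(1−f), so D = Cmin,ss·Vd·(1−f)/f.
D = 14 × 65 × (1−f)/f ≈ 14 × 65 × 0.50341 ≈ 458.10 mg.

458 mg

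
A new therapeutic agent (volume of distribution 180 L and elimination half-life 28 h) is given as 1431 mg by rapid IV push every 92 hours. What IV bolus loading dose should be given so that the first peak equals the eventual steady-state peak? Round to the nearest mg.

1595 mg

f = (1/2)^(92/28) ≈ 0.102542; accumulation ratio R = 1/(1−f) ≈ 1.11426.
Loading dose to hit Cmax,ss on first dose: D_load = D_maint·R ≈ 1431 × 1.11426 ≈ 1594.51 mg.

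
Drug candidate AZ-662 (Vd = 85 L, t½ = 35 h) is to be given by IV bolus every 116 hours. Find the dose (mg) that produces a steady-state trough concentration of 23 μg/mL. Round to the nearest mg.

17492 mg

τ/t½ = 116/35 ≈ 3.3143, so f = (1/2)^(116/35) ≈ 0.100531.
Cmin,ss = (D/Vd)·f/(1−f), so D = Cmin,ss·Vd·(1−f)/f.
D = 23 × 85 × (1−f)/f ≈ 23 × 85 × 8.94718 ≈ 17491.74 mg.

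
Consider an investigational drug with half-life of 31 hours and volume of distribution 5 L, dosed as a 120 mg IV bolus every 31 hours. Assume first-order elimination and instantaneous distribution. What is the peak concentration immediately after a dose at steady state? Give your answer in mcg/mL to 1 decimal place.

The dosing interval is 1 half-life, so f = 2^(−1) = 0.5.
At steady state, R = 1/(1 − 0.5) = 2/1.
Single-dose peak C₀ = D/Vd = 120/5 = 24 mcg/mL.
Steady-state peak Cmax,ss = C₀·R = 24 × 2/1 ≈ 48.000 mcg/mL.

48.0 mcg/mL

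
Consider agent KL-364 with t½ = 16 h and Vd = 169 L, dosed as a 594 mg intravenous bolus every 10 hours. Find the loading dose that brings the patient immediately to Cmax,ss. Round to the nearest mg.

f = (1/2)^(10/16) ≈ 0.648420; accumulation ratio R = 1/(1−f) ≈ 2.84430.
Loading dose to hit Cmax,ss on first dose: D_load = D_maint·R ≈ 594 × 2.84430 ≈ 1689.51 mg.

1690 mg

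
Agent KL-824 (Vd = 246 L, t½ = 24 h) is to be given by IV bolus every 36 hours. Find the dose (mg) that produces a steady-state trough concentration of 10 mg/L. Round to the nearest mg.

4498 mg

τ/t½ = 36/24 ≈ 1.5, so f = (1/2)^(36/24) ≈ 0.353553.
Cmin,ss = (D/Vd)·f/(1−f), so D = Cmin,ss·Vd·(1−f)/f.
D = 10 × 246 × (1−f)/f ≈ 10 × 246 × 1.82843 ≈ 4497.94 mg.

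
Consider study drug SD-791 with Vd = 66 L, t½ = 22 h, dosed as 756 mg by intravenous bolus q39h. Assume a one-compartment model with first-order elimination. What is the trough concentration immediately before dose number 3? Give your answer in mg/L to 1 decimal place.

f = (1/2)^(τ/t½) = (1/2)^(39/22) ≈ 0.2927.
C₀ = D/Vd = 756/66 ≈ 11.455 mg/L.
Before the 3rd dose, 2 doses have been given. Superposition: Cmin = C₀·(f + f²).
≈ 11.455 × (0.2927 + 0.0857) ≈ 11.455 × 0.3784 ≈ 4.335 mg/L.

4.3 mg/L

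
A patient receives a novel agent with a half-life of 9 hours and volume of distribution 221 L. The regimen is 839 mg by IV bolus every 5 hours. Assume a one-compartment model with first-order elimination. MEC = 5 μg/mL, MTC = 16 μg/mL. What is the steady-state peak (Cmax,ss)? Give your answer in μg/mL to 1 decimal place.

Over one 5-h interval, 5/9 ≈ 0.55556 half-lives elapse, leaving f ≈ 0.6804 of each dose.
Accumulation ratio R = 1/(1 − f) ≈ 1/0.3196 ≈ 3.1289.
Single-dose peak C₀ = D/Vd = 839/221 ≈ 3.796 μg/mL.
Steady-state peak Cmax,ss = C₀·R ≈ 3.796 × 3.1289 ≈ 11.877 μg/mL.
Peak 11.9 μg/mL vs MTC 16 μg/mL: below toxic threshold.

11.9 μg/mL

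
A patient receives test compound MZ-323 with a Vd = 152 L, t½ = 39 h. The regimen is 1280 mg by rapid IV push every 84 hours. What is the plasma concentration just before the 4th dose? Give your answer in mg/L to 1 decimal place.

f = (1/2)^(τ/t½) = (1/2)^(84/39) ≈ 0.2247.
C₀ = D/Vd = 1280/152 ≈ 8.421 mg/L.
Before the 4th dose, 3 doses have been given. Superposition: Cmin = C₀·(f + f² + … + f^3).
≈ 8.421 × (0.2247 + 0.0505 + 0.0113) ≈ 8.421 × 0.2865 ≈ 2.413 mg/L.

2.4 mg/L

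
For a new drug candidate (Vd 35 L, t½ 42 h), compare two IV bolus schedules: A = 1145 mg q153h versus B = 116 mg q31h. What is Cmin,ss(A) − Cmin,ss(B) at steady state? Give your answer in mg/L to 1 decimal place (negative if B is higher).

Regimen A: f = (1/2)^(153/42) ≈ 0.0801; Cmin,ss = (1145/35)·f/(1−f) ≈ 2.849 mg/L.
Regimen B: f = (1/2)^(31/42) ≈ 0.5995; Cmin,ss = (116/35)·f/(1−f) ≈ 4.961 mg/L.
Difference ≈ 2.849 − 4.961 ≈ -2.112 mg/L.

-2.1 mg/L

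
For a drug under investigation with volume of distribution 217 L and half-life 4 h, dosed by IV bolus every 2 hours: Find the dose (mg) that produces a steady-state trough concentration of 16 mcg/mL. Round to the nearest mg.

1438 mg

τ/t½ = 2/4 ≈ 0.5, so f = (1/2)^(2/4) ≈ 0.707107.
Cmin,ss = (D/Vd)·f/(1−f), so D = Cmin,ss·Vd·(1−f)/f.
D = 16 × 217 × (1−f)/f ≈ 16 × 217 × 0.41421 ≈ 1438.14 mg.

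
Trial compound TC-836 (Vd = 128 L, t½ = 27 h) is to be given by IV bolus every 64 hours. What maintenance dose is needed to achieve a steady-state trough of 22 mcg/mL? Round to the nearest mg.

τ/t½ = 64/27 ≈ 2.3704, so f = (1/2)^(64/27) ≈ 0.193396.
Cmin,ss = (D/Vd)·f/(1−f), so D = Cmin,ss·Vd·(1−f)/f.
D = 22 × 128 × (1−f)/f ≈ 22 × 128 × 4.17074 ≈ 11744.80 mg.

11745 mg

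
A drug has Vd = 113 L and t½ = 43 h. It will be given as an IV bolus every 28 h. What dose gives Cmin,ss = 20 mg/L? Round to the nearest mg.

τ/t½ = 28/43 ≈ 0.65116, so f = (1/2)^(28/43) ≈ 0.636767.
Cmin,ss = (D/Vd)·f/(1−f), so D = Cmin,ss·Vd·(1−f)/f.
D = 20 × 113 × (1−f)/f ≈ 20 × 113 × 0.57043 ≈ 1289.17 mg.

1289 mg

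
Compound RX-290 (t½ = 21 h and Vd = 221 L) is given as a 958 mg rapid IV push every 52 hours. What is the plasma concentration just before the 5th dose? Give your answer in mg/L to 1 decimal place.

0.9 mg/L

f = (1/2)^(τ/t½) = (1/2)^(52/21) ≈ 0.1797.
C₀ = D/Vd = 958/221 ≈ 4.335 mg/L.
Before the 5th dose, 4 doses have been given. Superposition: Cmin = C₀·(f + f² + … + f^4).
≈ 4.335 × (0.1797 + 0.0323 + 0.0058 + 0.0010) ≈ 4.335 × 0.2188 ≈ 0.948 mg/L.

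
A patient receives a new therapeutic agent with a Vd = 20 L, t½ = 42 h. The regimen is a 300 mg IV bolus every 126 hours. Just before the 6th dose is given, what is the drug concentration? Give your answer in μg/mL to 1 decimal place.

f = (1/2)^(τ/t½) = (1/2)^(126/42) ≈ 0.1250.
C₀ = D/Vd = 300/20 ≈ 15.000 μg/mL.
Before the 6th dose, 5 doses have been given. Superposition: Cmin = C₀·(f + f² + … + f^5).
≈ 15.000 × (0.1250 + 0.0156 + 0.0020 + 0.0002 + 0.0000) ≈ 15.000 × 0.1428 ≈ 2.142 μg/mL.

2.1 μg/mL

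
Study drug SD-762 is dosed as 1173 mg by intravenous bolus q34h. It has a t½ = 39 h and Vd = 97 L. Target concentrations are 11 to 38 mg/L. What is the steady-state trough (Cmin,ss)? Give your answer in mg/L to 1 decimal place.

14.6 mg/L

τ/t½ = 34/39 ≈ 0.87179, so fraction remaining f = (1/2)^(34/39) ≈ 0.5465.
Accumulation ratio R = 1/(1 − f) ≈ 1/0.4535 ≈ 2.2051.
Each bolus raises the concentration by D/Vd = 1173/97 ≈ 12.093 mg/L.
Steady-state peak Cmax,ss = C₀·R ≈ 12.093 × 2.2051 ≈ 26.666 mg/L.
Steady-state trough Cmin,ss = Cmax,ss·f ≈ 26.666 × 0.5465 ≈ 14.573 mg/L.
Trough 14.6 mg/L vs MEC 11 mg/L: adequate.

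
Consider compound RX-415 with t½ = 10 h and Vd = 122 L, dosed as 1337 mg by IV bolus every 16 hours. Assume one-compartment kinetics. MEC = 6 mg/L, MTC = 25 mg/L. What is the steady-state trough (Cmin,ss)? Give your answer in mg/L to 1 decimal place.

5.4 mg/L

k = ln2/t½ = ln2/10 ≈ 0.069315 h⁻¹; fraction remaining f = e^(−kτ) = e^(−0.069315×16) ≈ 0.3299.
Accumulation ratio R = 1/(1 − f) ≈ 1/0.6701 ≈ 1.4923.
Each bolus raises the concentration by D/Vd = 1337/122 ≈ 10.959 mg/L.
Cmax,ss = C₀/(1 − f) ≈ 10.959/0.6701 ≈ 16.354 mg/L.
One interval later, Cmin,ss = Cmax,ss·e^(−kτ) ≈ 16.354 × 0.3299 ≈ 5.395 mg/L.
Trough 5.4 mg/L vs MEC 6 mg/L: subtherapeutic.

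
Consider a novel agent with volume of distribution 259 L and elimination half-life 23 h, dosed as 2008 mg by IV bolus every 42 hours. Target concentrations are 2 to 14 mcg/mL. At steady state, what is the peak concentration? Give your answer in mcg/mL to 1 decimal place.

Over one 42-h interval, 42/23 ≈ 1.8261 half-lives elapse, leaving f ≈ 0.2820 of each dose.
At steady state, accumulation factor R = 1/(1 − e^(−kτ)) ≈ 1.3928.
Single-dose peak C₀ = D/Vd = 2008/259 ≈ 7.753 mcg/mL.
Cmax,ss = C₀/(1 − f) ≈ 7.753/0.7180 ≈ 10.798 mcg/mL.
Peak 10.8 mcg/mL vs MTC 14 mcg/mL: below toxic threshold.

10.8 mcg/mL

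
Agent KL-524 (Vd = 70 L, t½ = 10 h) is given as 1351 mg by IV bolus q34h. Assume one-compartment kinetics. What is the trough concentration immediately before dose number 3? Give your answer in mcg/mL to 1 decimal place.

2.0 mcg/mL

f = (1/2)^(τ/t½) = (1/2)^(34/10) ≈ 0.0947.
C₀ = D/Vd = 1351/70 ≈ 19.300 mcg/mL.
Before the 3rd dose, 2 doses have been given. Superposition: Cmin = C₀·(f + f²).
≈ 19.300 × (0.0947 + 0.0090) ≈ 19.300 × 0.1037 ≈ 2.001 mcg/mL.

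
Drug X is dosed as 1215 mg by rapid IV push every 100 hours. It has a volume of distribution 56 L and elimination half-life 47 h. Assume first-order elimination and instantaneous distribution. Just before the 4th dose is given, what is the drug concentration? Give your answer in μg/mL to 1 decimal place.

6.4 μg/mL

f = (1/2)^(τ/t½) = (1/2)^(100/47) ≈ 0.2288.
C₀ = D/Vd = 1215/56 ≈ 21.696 μg/mL.
Before the 4th dose, 3 doses have been given. Superposition: Cmin = C₀·(f + f² + … + f^3).
≈ 21.696 × (0.2288 + 0.0523 + 0.0120) ≈ 21.696 × 0.2931 ≈ 6.359 μg/mL.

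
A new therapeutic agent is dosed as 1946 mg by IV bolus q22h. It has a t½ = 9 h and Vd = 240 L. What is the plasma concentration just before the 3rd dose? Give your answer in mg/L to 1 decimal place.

f = (1/2)^(τ/t½) = (1/2)^(22/9) ≈ 0.1837.
C₀ = D/Vd = 1946/240 ≈ 8.108 mg/L.
Before the 3rd dose, 2 doses have been given. Superposition: Cmin = C₀·(f + f²).
≈ 8.108 × (0.1837 + 0.0337) ≈ 8.108 × 0.2174 ≈ 1.763 mg/L.

1.8 mg/L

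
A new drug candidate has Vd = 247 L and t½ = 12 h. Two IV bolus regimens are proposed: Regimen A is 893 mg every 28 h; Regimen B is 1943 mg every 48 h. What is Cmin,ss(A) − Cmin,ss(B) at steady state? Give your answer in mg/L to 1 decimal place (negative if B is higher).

Regimen A: f = (1/2)^(28/12) ≈ 0.1984; Cmin,ss = (893/247)·f/(1−f) ≈ 0.895 mg/L.
Regimen B: f = (1/2)^(48/12) ≈ 0.0625; Cmin,ss = (1943/247)·f/(1−f) ≈ 0.524 mg/L.
Difference ≈ 0.895 − 0.524 ≈ 0.371 mg/L.

0.4 mg/L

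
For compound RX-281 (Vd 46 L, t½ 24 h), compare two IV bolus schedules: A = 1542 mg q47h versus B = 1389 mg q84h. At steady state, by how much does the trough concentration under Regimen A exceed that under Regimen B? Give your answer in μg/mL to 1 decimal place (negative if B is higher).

8.7 μg/mL

Regimen A: f = (1/2)^(47/24) ≈ 0.2573; Cmin,ss = (1542/46)·f/(1−f) ≈ 11.613 μg/mL.
Regimen B: f = (1/2)^(84/24) ≈ 0.0884; Cmin,ss = (1389/46)·f/(1−f) ≈ 2.928 μg/mL.
Difference ≈ 11.613 − 2.928 ≈ 8.685 μg/mL.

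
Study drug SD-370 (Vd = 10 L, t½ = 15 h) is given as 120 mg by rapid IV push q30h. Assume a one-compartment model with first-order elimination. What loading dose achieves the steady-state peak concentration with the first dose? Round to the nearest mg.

f = (1/2)^(30/15) ≈ 0.250000; accumulation ratio R = 1/(1−f) ≈ 1.33333.
Loading dose to hit Cmax,ss on first dose: D_load = D_maint·R ≈ 120 × 1.33333 ≈ 160.00 mg.

160 mg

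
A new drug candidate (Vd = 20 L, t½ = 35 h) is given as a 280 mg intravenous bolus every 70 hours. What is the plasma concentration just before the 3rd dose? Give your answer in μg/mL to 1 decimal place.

f = (1/2)^(τ/t½) = (1/2)^(70/35) ≈ 0.2500.
C₀ = D/Vd = 280/20 ≈ 14.000 μg/mL.
Before the 3rd dose, 2 doses have been given. Superposition: Cmin = C₀·(f + f²).
≈ 14.000 × (0.2500 + 0.0625) ≈ 14.000 × 0.3125 ≈ 4.375 μg/mL.

4.4 μg/mL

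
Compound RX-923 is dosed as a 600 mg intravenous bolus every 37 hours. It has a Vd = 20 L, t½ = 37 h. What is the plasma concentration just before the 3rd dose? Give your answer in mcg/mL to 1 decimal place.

f = (1/2)^(τ/t½) = (1/2)^(37/37) ≈ 0.5000.
C₀ = D/Vd = 600/20 ≈ 30.000 mcg/mL.
Before the 3rd dose, 2 doses have been given. Superposition: Cmin = C₀·(f + f²).
≈ 30.000 × (0.5000 + 0.2500) ≈ 30.000 × 0.7500 ≈ 22.500 mcg/mL.

22.5 mcg/mL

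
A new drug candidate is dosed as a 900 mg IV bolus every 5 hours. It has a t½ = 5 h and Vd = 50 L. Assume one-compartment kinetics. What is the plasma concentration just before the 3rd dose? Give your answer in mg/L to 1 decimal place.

f = (1/2)^(τ/t½) = (1/2)^(5/5) ≈ 0.5000.
C₀ = D/Vd = 900/50 ≈ 18.000 mg/L.
Before the 3rd dose, 2 doses have been given. Superposition: Cmin = C₀·(f + f²).
≈ 18.000 × (0.5000 + 0.2500) ≈ 18.000 × 0.7500 ≈ 13.500 mg/L.

13.5 mg/L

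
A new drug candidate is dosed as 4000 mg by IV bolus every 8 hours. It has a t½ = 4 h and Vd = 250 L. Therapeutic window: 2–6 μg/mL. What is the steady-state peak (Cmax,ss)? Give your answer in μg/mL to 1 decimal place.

τ = 8 h = 2 half-lives, so f = (1/2)^2 = 0.25.
At steady state, R = 1/(1 − 0.25) = 4/3.
Single-dose peak C₀ = D/Vd = 4000/250 = 16 μg/mL.
Steady-state peak Cmax,ss = C₀·R = 16 × 4/3 ≈ 21.333 μg/mL.
Peak 21.3 μg/mL vs MTC 6 μg/mL: exceeds toxic threshold.

21.3 μg/mL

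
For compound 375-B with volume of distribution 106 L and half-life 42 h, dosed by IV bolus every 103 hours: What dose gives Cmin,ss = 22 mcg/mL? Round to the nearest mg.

10431 mg

τ/t½ = 103/42 ≈ 2.4524, so f = (1/2)^(103/42) ≈ 0.182709.
Cmin,ss = (D/Vd)·f/(1−f), so D = Cmin,ss·Vd·(1−f)/f.
D = 22 × 106 × (1−f)/f ≈ 22 × 106 × 4.47318 ≈ 10431.46 mg.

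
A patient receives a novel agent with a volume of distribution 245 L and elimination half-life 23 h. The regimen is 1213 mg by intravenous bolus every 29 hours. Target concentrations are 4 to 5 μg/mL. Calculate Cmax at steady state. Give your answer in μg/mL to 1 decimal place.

8.5 μg/mL

k = ln2/t½ = ln2/23 ≈ 0.030137 h⁻¹; fraction remaining f = e^(−kτ) = e^(−0.030137×29) ≈ 0.4173.
Accumulation ratio R = 1/(1 − f) ≈ 1/0.5827 ≈ 1.7161.
Single-dose peak C₀ = D/Vd = 1213/245 ≈ 4.951 μg/mL.
Steady-state peak Cmax,ss = C₀·R ≈ 4.951 × 1.7161 ≈ 8.496 μg/mL.
Peak 8.5 μg/mL vs MTC 5 μg/mL: exceeds toxic threshold.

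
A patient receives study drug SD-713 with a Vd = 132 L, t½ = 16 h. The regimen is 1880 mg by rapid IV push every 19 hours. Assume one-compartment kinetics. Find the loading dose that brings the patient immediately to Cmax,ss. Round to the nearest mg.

f = (1/2)^(19/16) ≈ 0.439063; accumulation ratio R = 1/(1−f) ≈ 1.78273.
Loading dose to hit Cmax,ss on first dose: D_load = D_maint·R ≈ 1880 × 1.78273 ≈ 3351.53 mg.

3352 mg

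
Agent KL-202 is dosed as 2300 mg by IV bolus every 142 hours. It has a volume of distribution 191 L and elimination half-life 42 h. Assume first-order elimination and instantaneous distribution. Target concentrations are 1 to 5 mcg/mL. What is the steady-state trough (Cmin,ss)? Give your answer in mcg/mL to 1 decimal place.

Over one 142-h interval, 142/42 ≈ 3.381 half-lives elapse, leaving f ≈ 0.0960 of each dose.
At steady state, accumulation factor R = 1/(1 − e^(−kτ)) ≈ 1.1062.
Single-dose peak C₀ = D/Vd = 2300/191 ≈ 12.042 mcg/mL.
Cmax,ss = C₀/(1 − f) ≈ 12.042/0.9040 ≈ 13.321 mcg/mL.
Steady-state trough Cmin,ss = Cmax,ss·f ≈ 13.321 × 0.0960 ≈ 1.279 mcg/mL.
Trough 1.3 mcg/mL vs MEC 1 mcg/mL: adequate.

1.3 mcg/mL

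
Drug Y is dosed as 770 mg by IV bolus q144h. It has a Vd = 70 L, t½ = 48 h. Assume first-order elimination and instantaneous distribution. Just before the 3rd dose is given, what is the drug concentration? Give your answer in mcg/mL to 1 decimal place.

f = (1/2)^(τ/t½) = (1/2)^(144/48) ≈ 0.1250.
C₀ = D/Vd = 770/70 ≈ 11.000 mcg/mL.
Before the 3rd dose, 2 doses have been given. Superposition: Cmin = C₀·(f + f²).
≈ 11.000 × (0.1250 + 0.0156) ≈ 11.000 × 0.1406 ≈ 1.547 mcg/mL.

1.5 mcg/mL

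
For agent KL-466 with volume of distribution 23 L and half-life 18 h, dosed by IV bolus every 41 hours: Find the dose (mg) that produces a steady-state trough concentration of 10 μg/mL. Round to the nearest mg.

τ/t½ = 41/18 ≈ 2.2778, so f = (1/2)^(41/18) ≈ 0.206215.
Cmin,ss = (D/Vd)·f/(1−f), so D = Cmin,ss·Vd·(1−f)/f.
D = 10 × 23 × (1−f)/f ≈ 10 × 23 × 3.84931 ≈ 885.34 mg.

885 mg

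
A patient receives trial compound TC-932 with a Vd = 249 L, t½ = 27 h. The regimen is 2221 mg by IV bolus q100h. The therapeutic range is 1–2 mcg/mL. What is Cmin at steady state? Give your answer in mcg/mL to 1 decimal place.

τ/t½ = 100/27 ≈ 3.7037, so fraction remaining f = (1/2)^(100/27) ≈ 0.0767.
Each bolus raises the concentration by D/Vd = 2221/249 ≈ 8.920 mcg/mL.
Steady-state trough Cmin,ss = C₀·f/(1−f) ≈ 8.920 × 0.0767/0.9233 ≈ 0.741 mcg/mL.
Trough 0.7 mcg/mL vs MEC 1 mcg/mL: subtherapeutic.

0.7 mcg/mL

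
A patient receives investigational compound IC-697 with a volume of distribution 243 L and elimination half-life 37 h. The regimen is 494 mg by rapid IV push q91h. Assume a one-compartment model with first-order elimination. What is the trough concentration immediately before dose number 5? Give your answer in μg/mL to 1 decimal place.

f = (1/2)^(τ/t½) = (1/2)^(91/37) ≈ 0.1818.
C₀ = D/Vd = 494/243 ≈ 2.033 μg/mL.
Before the 5th dose, 4 doses have been given. Superposition: Cmin = C₀·(f + f² + … + f^4).
≈ 2.033 × (0.1818 + 0.0331 + 0.0060 + 0.0011) ≈ 2.033 × 0.2220 ≈ 0.451 μg/mL.

0.5 μg/mL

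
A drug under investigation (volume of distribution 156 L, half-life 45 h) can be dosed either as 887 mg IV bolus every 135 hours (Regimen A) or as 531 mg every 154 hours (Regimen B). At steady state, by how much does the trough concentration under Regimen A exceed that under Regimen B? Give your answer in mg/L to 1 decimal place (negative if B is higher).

0.5 mg/L

Regimen A: f = (1/2)^(135/45) ≈ 0.1250; Cmin,ss = (887/156)·f/(1−f) ≈ 0.812 mg/L.
Regimen B: f = (1/2)^(154/45) ≈ 0.0933; Cmin,ss = (531/156)·f/(1−f) ≈ 0.350 mg/L.
Difference ≈ 0.812 − 0.350 ≈ 0.462 mg/L.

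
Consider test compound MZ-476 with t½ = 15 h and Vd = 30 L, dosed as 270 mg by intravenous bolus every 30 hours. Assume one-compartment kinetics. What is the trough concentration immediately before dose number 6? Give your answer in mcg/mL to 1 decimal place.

3.0 mcg/mL

f = (1/2)^(τ/t½) = (1/2)^(30/15) ≈ 0.2500.
C₀ = D/Vd = 270/30 ≈ 9.000 mcg/mL.
Before the 6th dose, 5 doses have been given. Superposition: Cmin = C₀·(f + f² + … + f^5).
≈ 9.000 × (0.2500 + 0.0625 + 0.0156 + 0.0039 + 0.0010) ≈ 9.000 × 0.3330 ≈ 2.997 mcg/mL.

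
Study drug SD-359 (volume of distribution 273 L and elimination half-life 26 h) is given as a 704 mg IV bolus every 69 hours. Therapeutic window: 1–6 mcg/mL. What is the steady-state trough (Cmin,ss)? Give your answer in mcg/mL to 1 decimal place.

Over one 69-h interval, 69/26 ≈ 2.6538 half-lives elapse, leaving f ≈ 0.1589 of each dose.
Accumulation ratio R = 1/(1 − f) ≈ 1/0.8411 ≈ 1.1889.
Single-dose peak C₀ = D/Vd = 704/273 ≈ 2.579 mcg/mL.
Steady-state peak Cmax,ss = C₀·R ≈ 2.579 × 1.1889 ≈ 3.066 mcg/mL.
One interval later, Cmin,ss = Cmax,ss·e^(−kτ) ≈ 3.066 × 0.1589 ≈ 0.487 mcg/mL.
Trough 0.5 mcg/mL vs MEC 1 mcg/mL: subtherapeutic.

0.5 mcg/mL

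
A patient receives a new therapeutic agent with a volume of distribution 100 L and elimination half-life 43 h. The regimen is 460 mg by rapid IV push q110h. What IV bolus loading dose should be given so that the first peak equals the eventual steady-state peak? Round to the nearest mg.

f = (1/2)^(110/43) ≈ 0.169794; accumulation ratio R = 1/(1−f) ≈ 1.20452.
Loading dose to hit Cmax,ss on first dose: D_load = D_maint·R ≈ 460 × 1.20452 ≈ 554.08 mg.

554 mg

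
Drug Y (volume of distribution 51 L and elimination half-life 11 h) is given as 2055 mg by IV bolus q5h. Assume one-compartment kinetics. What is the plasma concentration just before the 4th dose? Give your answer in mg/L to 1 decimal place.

f = (1/2)^(τ/t½) = (1/2)^(5/11) ≈ 0.7297.
C₀ = D/Vd = 2055/51 ≈ 40.294 mg/L.
Before the 4th dose, 3 doses have been given. Superposition: Cmin = C₀·(f + f² + … + f^3).
≈ 40.294 × (0.7297 + 0.5325 + 0.3885) ≈ 40.294 × 1.6507 ≈ 66.513 mg/L.

66.5 mg/L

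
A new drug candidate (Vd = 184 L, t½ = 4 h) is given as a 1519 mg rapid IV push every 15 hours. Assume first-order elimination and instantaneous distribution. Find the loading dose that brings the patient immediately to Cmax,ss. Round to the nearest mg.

1641 mg

f = (1/2)^(15/4) ≈ 0.074325; accumulation ratio R = 1/(1−f) ≈ 1.08029.
Loading dose to hit Cmax,ss on first dose: D_load = D_maint·R ≈ 1519 × 1.08029 ≈ 1640.96 mg.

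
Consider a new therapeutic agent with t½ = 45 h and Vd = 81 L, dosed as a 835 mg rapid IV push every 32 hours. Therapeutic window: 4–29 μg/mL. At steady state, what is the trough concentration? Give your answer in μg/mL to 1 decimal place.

Over one 32-h interval, 32/45 ≈ 0.71111 half-lives elapse, leaving f ≈ 0.6108 of each dose.
Accumulation ratio R = 1/(1 − f) ≈ 1/0.3892 ≈ 2.5694.
Single-dose peak C₀ = D/Vd = 835/81 ≈ 10.309 μg/mL.
Cmax,ss = C₀/(1 − f) ≈ 10.309/0.3892 ≈ 26.488 μg/mL.
One interval later, Cmin,ss = Cmax,ss·e^(−kτ) ≈ 26.488 × 0.6108 ≈ 16.179 μg/mL.
Trough 16.2 μg/mL vs MEC 4 μg/mL: adequate.

16.2 μg/mL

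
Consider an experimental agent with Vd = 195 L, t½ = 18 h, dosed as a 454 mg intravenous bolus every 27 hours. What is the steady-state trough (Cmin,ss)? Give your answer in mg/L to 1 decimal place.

k = ln2/t½ = ln2/18 ≈ 0.038508 h⁻¹; fraction remaining f = e^(−kτ) = e^(−0.038508×27) ≈ 0.3536.
Accumulation ratio R = 1/(1 − f) ≈ 1/0.6464 ≈ 1.5470.
Single-dose peak C₀ = D/Vd = 454/195 ≈ 2.328 mg/L.
Cmax,ss = C₀/(1 − f) ≈ 2.328/0.6464 ≈ 3.601 mg/L.
One interval later, Cmin,ss = Cmax,ss·e^(−kτ) ≈ 3.601 × 0.3536 ≈ 1.273 mg/L.

1.3 mg/L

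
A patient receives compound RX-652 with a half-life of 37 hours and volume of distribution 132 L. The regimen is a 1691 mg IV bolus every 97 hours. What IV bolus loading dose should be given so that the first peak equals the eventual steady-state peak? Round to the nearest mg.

f = (1/2)^(97/37) ≈ 0.162485; accumulation ratio R = 1/(1−f) ≈ 1.19401.
Loading dose to hit Cmax,ss on first dose: D_load = D_maint·R ≈ 1691 × 1.19401 ≈ 2019.07 mg.

2019 mg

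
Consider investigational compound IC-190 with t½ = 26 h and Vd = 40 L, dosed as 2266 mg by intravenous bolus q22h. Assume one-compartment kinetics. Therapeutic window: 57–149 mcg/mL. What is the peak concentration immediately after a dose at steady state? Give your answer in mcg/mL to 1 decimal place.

127.7 mcg/mL

k = ln2/t½ = ln2/26 ≈ 0.026660 h⁻¹; fraction remaining f = e^(−kτ) = e^(−0.026660×22) ≈ 0.5563.
Accumulation ratio R = 1/(1 − f) ≈ 1/0.4437 ≈ 2.2538.
Single-dose peak C₀ = D/Vd = 2266/40 ≈ 56.650 mcg/mL.
Cmax,ss = C₀/(1 − f) ≈ 56.650/0.4437 ≈ 127.676 mcg/mL.
Peak 127.7 mcg/mL vs MTC 149 mcg/mL: below toxic threshold.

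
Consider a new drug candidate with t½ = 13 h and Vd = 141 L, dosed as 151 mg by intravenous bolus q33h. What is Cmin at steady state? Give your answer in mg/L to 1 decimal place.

k = ln2/t½ = ln2/13 ≈ 0.053319 h⁻¹; fraction remaining f = e^(−kτ) = e^(−0.053319×33) ≈ 0.1721.
Each bolus raises the concentration by D/Vd = 151/141 ≈ 1.071 mg/L.
Steady-state trough Cmin,ss = C₀·f/(1−f) ≈ 1.071 × 0.1721/0.8279 ≈ 0.223 mg/L.

0.2 mg/L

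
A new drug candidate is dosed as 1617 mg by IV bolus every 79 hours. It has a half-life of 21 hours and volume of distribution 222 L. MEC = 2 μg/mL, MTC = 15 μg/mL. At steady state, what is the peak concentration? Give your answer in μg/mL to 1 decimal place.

7.9 μg/mL

k = ln2/t½ = ln2/21 ≈ 0.033007 h⁻¹; fraction remaining f = e^(−kτ) = e^(−0.033007×79) ≈ 0.0737.
At steady state, accumulation factor R = 1/(1 − e^(−kτ)) ≈ 1.0796.
Single-dose peak C₀ = D/Vd = 1617/222 ≈ 7.284 μg/mL.
Steady-state peak Cmax,ss = C₀·R ≈ 7.284 × 1.0796 ≈ 7.864 μg/mL.
Peak 7.9 μg/mL vs MTC 15 μg/mL: below toxic threshold.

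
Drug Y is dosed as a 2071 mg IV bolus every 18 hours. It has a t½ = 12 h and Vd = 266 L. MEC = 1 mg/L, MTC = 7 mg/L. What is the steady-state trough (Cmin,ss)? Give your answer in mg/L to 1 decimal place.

4.3 mg/L

Over one 18-h interval, 18/12 ≈ 1.5 half-lives elapse, leaving f ≈ 0.3536 of each dose.
At steady state, accumulation factor R = 1/(1 − e^(−kτ)) ≈ 1.5470.
Single-dose peak C₀ = D/Vd = 2071/266 ≈ 7.786 mg/L.
Steady-state peak Cmax,ss = C₀·R ≈ 7.786 × 1.5470 ≈ 12.045 mg/L.
One interval later, Cmin,ss = Cmax,ss·e^(−kτ) ≈ 12.045 × 0.3536 ≈ 4.259 mg/L.
Trough 4.3 mg/L vs MEC 1 mg/L: adequate.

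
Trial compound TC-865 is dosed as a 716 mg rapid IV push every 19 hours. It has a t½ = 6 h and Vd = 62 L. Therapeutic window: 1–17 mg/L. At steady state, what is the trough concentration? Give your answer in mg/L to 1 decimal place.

τ/t½ = 19/6 ≈ 3.1667, so fraction remaining f = (1/2)^(19/6) ≈ 0.1114.
At steady state, accumulation factor R = 1/(1 − e^(−kτ)) ≈ 1.1254.
Single-dose peak C₀ = D/Vd = 716/62 ≈ 11.548 mg/L.
Steady-state peak Cmax,ss = C₀·R ≈ 11.548 × 1.1254 ≈ 12.996 mg/L.
Steady-state trough Cmin,ss = Cmax,ss·f ≈ 12.996 × 0.1114 ≈ 1.448 mg/L.
Trough 1.4 mg/L vs MEC 1 mg/L: adequate.

1.4 mg/L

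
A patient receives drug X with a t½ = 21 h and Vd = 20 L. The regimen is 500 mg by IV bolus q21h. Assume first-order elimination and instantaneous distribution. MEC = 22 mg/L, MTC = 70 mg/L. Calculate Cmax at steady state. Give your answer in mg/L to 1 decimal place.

50.0 mg/L

τ = 21 h = 1 half-life, so f = (1/2)^1 = 0.5.
Accumulation ratio R = 1/(1 − f) = 1/0.5 = 2/1.
Single-dose peak C₀ = D/Vd = 500/20 = 25 mg/L.
Steady-state peak Cmax,ss = C₀·R = 25 × 2/1 ≈ 50.000 mg/L.
Peak 50.0 mg/L vs MTC 70 mg/L: below toxic threshold.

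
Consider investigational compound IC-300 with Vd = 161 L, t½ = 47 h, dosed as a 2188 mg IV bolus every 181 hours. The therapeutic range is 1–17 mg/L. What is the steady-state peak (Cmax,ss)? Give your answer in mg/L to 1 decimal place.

τ/t½ = 181/47 ≈ 3.8511, so fraction remaining f = (1/2)^(181/47) ≈ 0.0693.
At steady state, accumulation factor R = 1/(1 − e^(−kτ)) ≈ 1.0745.
Single-dose peak C₀ = D/Vd = 2188/161 ≈ 13.590 mg/L.
Steady-state peak Cmax,ss = C₀·R ≈ 13.590 × 1.0745 ≈ 14.602 mg/L.
Peak 14.6 mg/L vs MTC 17 mg/L: below toxic threshold.

14.6 mg/L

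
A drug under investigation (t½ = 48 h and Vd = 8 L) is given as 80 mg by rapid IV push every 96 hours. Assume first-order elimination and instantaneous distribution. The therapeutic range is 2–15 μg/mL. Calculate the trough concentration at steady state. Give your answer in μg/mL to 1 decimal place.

3.3 μg/mL

τ = 96 h = 2 half-lives, so f = (1/2)^2 = 0.25.
At steady state, R = 1/(1 − 0.25) = 4/3.
Single-dose peak C₀ = D/Vd = 80/8 = 10 μg/mL.
Steady-state peak Cmax,ss = C₀·R = 10 × 4/3 ≈ 13.333 μg/mL.
Steady-state trough Cmin,ss = Cmax,ss·f ≈ 13.333 × 0.25 ≈ 3.333 μg/mL.
Trough 3.3 μg/mL vs MEC 2 μg/mL: adequate.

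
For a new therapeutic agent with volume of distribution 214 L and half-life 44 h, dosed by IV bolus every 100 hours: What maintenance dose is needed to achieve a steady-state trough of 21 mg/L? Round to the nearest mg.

τ/t½ = 100/44 ≈ 2.2727, so f = (1/2)^(100/44) ≈ 0.206938.
Cmin,ss = (D/Vd)·f/(1−f), so D = Cmin,ss·Vd·(1−f)/f.
D = 21 × 214 × (1−f)/f ≈ 21 × 214 × 3.83237 ≈ 17222.67 mg.

17223 mg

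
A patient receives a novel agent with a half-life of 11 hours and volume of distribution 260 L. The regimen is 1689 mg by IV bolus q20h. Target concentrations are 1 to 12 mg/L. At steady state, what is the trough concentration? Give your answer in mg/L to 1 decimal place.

2.6 mg/L

τ/t½ = 20/11 ≈ 1.8182, so fraction remaining f = (1/2)^(20/11) ≈ 0.2836.
Single-dose peak C₀ = D/Vd = 1689/260 ≈ 6.496 mg/L.
Steady-state trough Cmin,ss = C₀·f/(1−f) ≈ 6.496 × 0.2836/0.7164 ≈ 2.572 mg/L.
Trough 2.6 mg/L vs MEC 1 mg/L: adequate.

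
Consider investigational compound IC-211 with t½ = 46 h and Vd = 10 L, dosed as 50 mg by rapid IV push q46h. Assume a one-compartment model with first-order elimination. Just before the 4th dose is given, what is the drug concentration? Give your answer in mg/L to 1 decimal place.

4.4 mg/L

f = (1/2)^(τ/t½) = (1/2)^(46/46) ≈ 0.5000.
C₀ = D/Vd = 50/10 ≈ 5.000 mg/L.
Before the 4th dose, 3 doses have been given. Superposition: Cmin = C₀·(f + f² + … + f^3).
≈ 5.000 × (0.5000 + 0.2500 + 0.1250) ≈ 5.000 × 0.8750 ≈ 4.375 mg/L.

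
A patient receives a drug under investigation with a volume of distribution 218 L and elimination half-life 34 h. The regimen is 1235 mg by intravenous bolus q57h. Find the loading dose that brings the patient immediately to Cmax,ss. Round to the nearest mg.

1797 mg

f = (1/2)^(57/34) ≈ 0.312847; accumulation ratio R = 1/(1−f) ≈ 1.45528.
Loading dose to hit Cmax,ss on first dose: D_load = D_maint·R ≈ 1235 × 1.45528 ≈ 1797.27 mg.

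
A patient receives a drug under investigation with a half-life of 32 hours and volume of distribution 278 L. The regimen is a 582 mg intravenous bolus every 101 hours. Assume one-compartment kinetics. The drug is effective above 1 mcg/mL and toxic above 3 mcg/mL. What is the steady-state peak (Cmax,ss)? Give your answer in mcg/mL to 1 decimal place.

2.4 mcg/mL

Over one 101-h interval, 101/32 ≈ 3.1562 half-lives elapse, leaving f ≈ 0.1122 of each dose.
Accumulation ratio R = 1/(1 − f) ≈ 1/0.8878 ≈ 1.1264.
Each bolus raises the concentration by D/Vd = 582/278 ≈ 2.094 mcg/mL.
Cmax,ss = C₀/(1 − f) ≈ 2.094/0.8878 ≈ 2.359 mcg/mL.
Peak 2.4 mcg/mL vs MTC 3 mcg/mL: below toxic threshold.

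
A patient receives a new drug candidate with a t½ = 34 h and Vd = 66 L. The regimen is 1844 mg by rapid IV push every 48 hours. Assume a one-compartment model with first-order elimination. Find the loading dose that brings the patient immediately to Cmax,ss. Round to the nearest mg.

f = (1/2)^(48/34) ≈ 0.375852; accumulation ratio R = 1/(1−f) ≈ 1.60218.
Loading dose to hit Cmax,ss on first dose: D_load = D_maint·R ≈ 1844 × 1.60218 ≈ 2954.42 mg.

2954 mg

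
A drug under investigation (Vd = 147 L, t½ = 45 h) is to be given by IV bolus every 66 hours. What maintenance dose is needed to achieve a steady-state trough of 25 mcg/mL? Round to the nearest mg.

τ/t½ = 66/45 ≈ 1.4667, so f = (1/2)^(66/45) ≈ 0.361817.
Cmin,ss = (D/Vd)·f/(1−f), so D = Cmin,ss·Vd·(1−f)/f.
D = 25 × 147 × (1−f)/f ≈ 25 × 147 × 1.76383 ≈ 6482.08 mg.

6482 mg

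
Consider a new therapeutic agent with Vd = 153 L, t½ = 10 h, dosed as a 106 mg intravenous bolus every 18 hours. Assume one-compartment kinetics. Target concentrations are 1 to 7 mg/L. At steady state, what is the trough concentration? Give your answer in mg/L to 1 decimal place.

0.3 mg/L

τ/t½ = 18/10 ≈ 1.8, so fraction remaining f = (1/2)^(18/10) ≈ 0.2872.
At steady state, accumulation factor R = 1/(1 − e^(−kτ)) ≈ 1.4029.
Each bolus raises the concentration by D/Vd = 106/153 ≈ 0.693 mg/L.
Cmax,ss = C₀/(1 − f) ≈ 0.693/0.7128 ≈ 0.972 mg/L.
One interval later, Cmin,ss = Cmax,ss·e^(−kτ) ≈ 0.972 × 0.2872 ≈ 0.279 mg/L.
Trough 0.3 mg/L vs MEC 1 mg/L: subtherapeutic.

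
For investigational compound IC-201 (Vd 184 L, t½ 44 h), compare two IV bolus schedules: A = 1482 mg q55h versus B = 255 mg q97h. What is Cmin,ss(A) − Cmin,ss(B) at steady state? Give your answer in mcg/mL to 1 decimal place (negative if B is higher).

Regimen A: f = (1/2)^(55/44) ≈ 0.4204; Cmin,ss = (1482/184)·f/(1−f) ≈ 5.842 mcg/mL.
Regimen B: f = (1/2)^(97/44) ≈ 0.2170; Cmin,ss = (255/184)·f/(1−f) ≈ 0.384 mcg/mL.
Difference ≈ 5.842 − 0.384 ≈ 5.458 mcg/mL.

5.5 mcg/mL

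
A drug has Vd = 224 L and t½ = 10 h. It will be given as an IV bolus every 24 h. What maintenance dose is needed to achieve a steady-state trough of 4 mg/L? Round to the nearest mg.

τ/t½ = 24/10 ≈ 2.4, so f = (1/2)^(24/10) ≈ 0.189465.
Cmin,ss = (D/Vd)·f/(1−f), so D = Cmin,ss·Vd·(1−f)/f.
D = 4 × 224 × (1−f)/f ≈ 4 × 224 × 4.27802 ≈ 3833.11 mg.

3833 mg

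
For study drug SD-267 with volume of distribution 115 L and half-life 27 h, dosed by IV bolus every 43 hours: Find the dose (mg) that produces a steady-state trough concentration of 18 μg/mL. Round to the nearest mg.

τ/t½ = 43/27 ≈ 1.5926, so f = (1/2)^(43/27) ≈ 0.331575.
Cmin,ss = (D/Vd)·f/(1−f), so D = Cmin,ss·Vd·(1−f)/f.
D = 18 × 115 × (1−f)/f ≈ 18 × 115 × 2.01591 ≈ 4172.93 mg.

4173 mg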